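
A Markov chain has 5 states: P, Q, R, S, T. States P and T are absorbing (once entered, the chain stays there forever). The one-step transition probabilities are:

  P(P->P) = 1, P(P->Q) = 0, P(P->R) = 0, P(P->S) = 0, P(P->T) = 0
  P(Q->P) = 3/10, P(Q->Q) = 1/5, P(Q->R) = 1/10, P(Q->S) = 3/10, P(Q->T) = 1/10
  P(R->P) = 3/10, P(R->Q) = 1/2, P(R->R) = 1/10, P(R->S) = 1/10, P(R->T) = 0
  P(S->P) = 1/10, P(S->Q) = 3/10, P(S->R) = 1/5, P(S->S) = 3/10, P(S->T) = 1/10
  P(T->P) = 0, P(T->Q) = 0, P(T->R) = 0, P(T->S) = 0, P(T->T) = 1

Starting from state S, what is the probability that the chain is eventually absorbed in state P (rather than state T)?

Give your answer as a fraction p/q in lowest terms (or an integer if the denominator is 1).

Let a_i = P(absorbed in P | start in state i).
Boundary conditions: a_P = 1, a_T = 0.
For each transient state i, a_i = sum_j P(i->j) * a_j:
  a_Q = 3/10*a_P + 1/5*a_Q + 1/10*a_R + 3/10*a_S + 1/10*a_T
  a_R = 3/10*a_P + 1/2*a_Q + 1/10*a_R + 1/10*a_S + 0*a_T
  a_S = 1/10*a_P + 3/10*a_Q + 1/5*a_R + 3/10*a_S + 1/10*a_T

Substituting a_P = 1 and a_T = 0, rearrange to (I - Q) a = r where r[i] = P(i -> P):
  [4/5, -1/10, -3/10] . (a_Q, a_R, a_S) = 3/10
  [-1/2, 9/10, -1/10] . (a_Q, a_R, a_S) = 3/10
  [-3/10, -1/5, 7/10] . (a_Q, a_R, a_S) = 1/10

Solving yields:
  a_Q = 250/339
  a_R = 278/339
  a_S = 235/339

Starting state is S, so the absorption probability is a_S = 235/339.

Answer: 235/339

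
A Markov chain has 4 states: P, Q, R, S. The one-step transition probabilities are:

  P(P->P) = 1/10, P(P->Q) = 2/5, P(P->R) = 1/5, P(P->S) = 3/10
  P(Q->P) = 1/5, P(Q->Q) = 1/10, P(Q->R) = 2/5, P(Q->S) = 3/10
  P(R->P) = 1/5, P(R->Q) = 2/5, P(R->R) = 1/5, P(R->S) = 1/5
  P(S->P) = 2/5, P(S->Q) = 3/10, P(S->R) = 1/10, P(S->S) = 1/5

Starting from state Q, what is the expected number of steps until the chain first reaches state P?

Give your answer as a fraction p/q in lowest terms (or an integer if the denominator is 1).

Let h_i = expected steps to first reach P from state i.
Boundary: h_P = 0.
First-step equations for the other states:
  h_Q = 1 + 1/5*h_P + 1/10*h_Q + 2/5*h_R + 3/10*h_S
  h_R = 1 + 1/5*h_P + 2/5*h_Q + 1/5*h_R + 1/5*h_S
  h_S = 1 + 2/5*h_P + 3/10*h_Q + 1/10*h_R + 1/5*h_S

Substituting h_P = 0 and rearranging gives the linear system (I - Q) h = 1:
  [9/10, -2/5, -3/10] . (h_Q, h_R, h_S) = 1
  [-2/5, 4/5, -1/5] . (h_Q, h_R, h_S) = 1
  [-3/10, -1/10, 4/5] . (h_Q, h_R, h_S) = 1

Solving yields:
  h_Q = 645/161
  h_R = 655/161
  h_S = 75/23

Starting state is Q, so the expected hitting time is h_Q = 645/161.

Answer: 645/161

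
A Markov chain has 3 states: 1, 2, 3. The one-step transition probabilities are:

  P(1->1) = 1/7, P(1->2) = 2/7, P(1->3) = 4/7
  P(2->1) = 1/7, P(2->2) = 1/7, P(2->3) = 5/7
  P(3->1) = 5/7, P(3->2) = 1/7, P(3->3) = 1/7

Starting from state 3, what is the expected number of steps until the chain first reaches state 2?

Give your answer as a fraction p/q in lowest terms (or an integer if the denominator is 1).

Let h_i = expected steps to first reach 2 from state i.
Boundary: h_2 = 0.
First-step equations for the other states:
  h_1 = 1 + 1/7*h_1 + 2/7*h_2 + 4/7*h_3
  h_3 = 1 + 5/7*h_1 + 1/7*h_2 + 1/7*h_3

Substituting h_2 = 0 and rearranging gives the linear system (I - Q) h = 1:
  [6/7, -4/7] . (h_1, h_3) = 1
  [-5/7, 6/7] . (h_1, h_3) = 1

Solving yields:
  h_1 = 35/8
  h_3 = 77/16

Starting state is 3, so the expected hitting time is h_3 = 77/16.

Answer: 77/16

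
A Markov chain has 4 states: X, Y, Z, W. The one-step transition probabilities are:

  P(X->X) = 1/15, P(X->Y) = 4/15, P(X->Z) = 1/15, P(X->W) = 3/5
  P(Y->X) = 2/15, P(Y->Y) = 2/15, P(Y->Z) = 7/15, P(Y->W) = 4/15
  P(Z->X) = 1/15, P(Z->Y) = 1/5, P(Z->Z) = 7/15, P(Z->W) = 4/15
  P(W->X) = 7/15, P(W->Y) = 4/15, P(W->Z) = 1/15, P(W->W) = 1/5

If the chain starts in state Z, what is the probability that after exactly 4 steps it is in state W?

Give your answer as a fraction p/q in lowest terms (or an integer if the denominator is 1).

Answer: 15641/50625

Derivation:
Computing P^4 by repeated multiplication:
P^1 =
  X: [1/15, 4/15, 1/15, 3/5]
  Y: [2/15, 2/15, 7/15, 4/15]
  Z: [1/15, 1/5, 7/15, 4/15]
  W: [7/15, 4/15, 1/15, 1/5]
P^2 =
  X: [73/225, 17/75, 1/5, 56/225]
  Y: [41/225, 49/225, 23/75, 22/75]
  Z: [14/75, 47/225, 1/3, 61/225]
  W: [37/225, 17/75, 1/5, 92/225]
P^3 =
  X: [68/375, 251/1125, 89/375, 403/1125]
  Y: [134/675, 733/3375, 311/1125, 1039/3375]
  Z: [638/3375, 731/3375, 319/1125, 1049/3375]
  W: [92/375, 251/1125, 89/375, 331/1125]
P^4 =
  X: [3794/16875, 3731/16875, 1411/5625, 5117/16875]
  Y: [10342/50625, 11101/50625, 4457/16875, 15811/50625]
  Z: [416/2025, 11081/50625, 4501/16875, 15641/50625]
  W: [3362/16875, 3731/16875, 1411/5625, 5549/16875]

(P^4)[Z -> W] = 15641/50625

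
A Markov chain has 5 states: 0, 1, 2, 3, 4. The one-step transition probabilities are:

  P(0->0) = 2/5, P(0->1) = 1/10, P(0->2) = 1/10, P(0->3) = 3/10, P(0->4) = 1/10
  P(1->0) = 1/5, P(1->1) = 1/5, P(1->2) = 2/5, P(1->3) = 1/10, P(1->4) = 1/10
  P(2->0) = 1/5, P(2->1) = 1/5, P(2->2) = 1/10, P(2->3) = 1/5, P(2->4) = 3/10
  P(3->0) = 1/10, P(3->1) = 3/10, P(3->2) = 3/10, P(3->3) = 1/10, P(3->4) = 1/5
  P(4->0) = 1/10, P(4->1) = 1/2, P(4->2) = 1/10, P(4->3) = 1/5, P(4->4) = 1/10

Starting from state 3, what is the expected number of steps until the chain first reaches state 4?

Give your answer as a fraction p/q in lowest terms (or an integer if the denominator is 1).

Let h_i = expected steps to first reach 4 from state i.
Boundary: h_4 = 0.
First-step equations for the other states:
  h_0 = 1 + 2/5*h_0 + 1/10*h_1 + 1/10*h_2 + 3/10*h_3 + 1/10*h_4
  h_1 = 1 + 1/5*h_0 + 1/5*h_1 + 2/5*h_2 + 1/10*h_3 + 1/10*h_4
  h_2 = 1 + 1/5*h_0 + 1/5*h_1 + 1/10*h_2 + 1/5*h_3 + 3/10*h_4
  h_3 = 1 + 1/10*h_0 + 3/10*h_1 + 3/10*h_2 + 1/10*h_3 + 1/5*h_4

Substituting h_4 = 0 and rearranging gives the linear system (I - Q) h = 1:
  [3/5, -1/10, -1/10, -3/10] . (h_0, h_1, h_2, h_3) = 1
  [-1/5, 4/5, -2/5, -1/10] . (h_0, h_1, h_2, h_3) = 1
  [-1/5, -1/5, 9/10, -1/5] . (h_0, h_1, h_2, h_3) = 1
  [-1/10, -3/10, -3/10, 9/10] . (h_0, h_1, h_2, h_3) = 1

Solving yields:
  h_0 = 11120/1771
  h_1 = 1530/253
  h_2 = 8990/1771
  h_3 = 9770/1771

Starting state is 3, so the expected hitting time is h_3 = 9770/1771.

Answer: 9770/1771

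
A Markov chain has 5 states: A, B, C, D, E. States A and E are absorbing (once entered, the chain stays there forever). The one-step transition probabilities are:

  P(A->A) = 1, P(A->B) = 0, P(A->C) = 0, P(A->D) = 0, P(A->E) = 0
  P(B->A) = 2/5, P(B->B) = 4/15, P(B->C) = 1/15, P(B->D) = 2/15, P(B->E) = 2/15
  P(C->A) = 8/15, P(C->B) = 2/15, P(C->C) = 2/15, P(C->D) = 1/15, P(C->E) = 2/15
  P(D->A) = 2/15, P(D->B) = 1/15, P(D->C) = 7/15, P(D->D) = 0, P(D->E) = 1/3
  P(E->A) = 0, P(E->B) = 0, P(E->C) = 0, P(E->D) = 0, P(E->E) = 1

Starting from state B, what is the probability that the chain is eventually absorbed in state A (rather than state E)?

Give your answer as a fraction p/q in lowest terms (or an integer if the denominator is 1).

Let a_i = P(absorbed in A | start in state i).
Boundary conditions: a_A = 1, a_E = 0.
For each transient state i, a_i = sum_j P(i->j) * a_j:
  a_B = 2/5*a_A + 4/15*a_B + 1/15*a_C + 2/15*a_D + 2/15*a_E
  a_C = 8/15*a_A + 2/15*a_B + 2/15*a_C + 1/15*a_D + 2/15*a_E
  a_D = 2/15*a_A + 1/15*a_B + 7/15*a_C + 0*a_D + 1/3*a_E

Substituting a_A = 1 and a_E = 0, rearrange to (I - Q) a = r where r[i] = P(i -> A):
  [11/15, -1/15, -2/15] . (a_B, a_C, a_D) = 2/5
  [-2/15, 13/15, -1/15] . (a_B, a_C, a_D) = 8/15
  [-1/15, -7/15, 1] . (a_B, a_C, a_D) = 2/15

Solving yields:
  a_B = 1414/1983
  a_C = 1520/1983
  a_D = 356/661

Starting state is B, so the absorption probability is a_B = 1414/1983.

Answer: 1414/1983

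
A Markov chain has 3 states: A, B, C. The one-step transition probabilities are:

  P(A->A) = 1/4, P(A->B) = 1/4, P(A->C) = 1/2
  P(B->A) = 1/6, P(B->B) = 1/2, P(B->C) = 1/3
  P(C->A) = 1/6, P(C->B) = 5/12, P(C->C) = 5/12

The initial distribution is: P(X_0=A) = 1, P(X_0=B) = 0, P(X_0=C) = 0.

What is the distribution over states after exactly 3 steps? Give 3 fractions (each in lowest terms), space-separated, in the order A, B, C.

Answer: 35/192 241/576 115/288

Derivation:
Propagating the distribution step by step (d_{t+1} = d_t * P):
d_0 = (A=1, B=0, C=0)
  d_1[A] = 1*1/4 + 0*1/6 + 0*1/6 = 1/4
  d_1[B] = 1*1/4 + 0*1/2 + 0*5/12 = 1/4
  d_1[C] = 1*1/2 + 0*1/3 + 0*5/12 = 1/2
d_1 = (A=1/4, B=1/4, C=1/2)
  d_2[A] = 1/4*1/4 + 1/4*1/6 + 1/2*1/6 = 3/16
  d_2[B] = 1/4*1/4 + 1/4*1/2 + 1/2*5/12 = 19/48
  d_2[C] = 1/4*1/2 + 1/4*1/3 + 1/2*5/12 = 5/12
d_2 = (A=3/16, B=19/48, C=5/12)
  d_3[A] = 3/16*1/4 + 19/48*1/6 + 5/12*1/6 = 35/192
  d_3[B] = 3/16*1/4 + 19/48*1/2 + 5/12*5/12 = 241/576
  d_3[C] = 3/16*1/2 + 19/48*1/3 + 5/12*5/12 = 115/288
d_3 = (A=35/192, B=241/576, C=115/288)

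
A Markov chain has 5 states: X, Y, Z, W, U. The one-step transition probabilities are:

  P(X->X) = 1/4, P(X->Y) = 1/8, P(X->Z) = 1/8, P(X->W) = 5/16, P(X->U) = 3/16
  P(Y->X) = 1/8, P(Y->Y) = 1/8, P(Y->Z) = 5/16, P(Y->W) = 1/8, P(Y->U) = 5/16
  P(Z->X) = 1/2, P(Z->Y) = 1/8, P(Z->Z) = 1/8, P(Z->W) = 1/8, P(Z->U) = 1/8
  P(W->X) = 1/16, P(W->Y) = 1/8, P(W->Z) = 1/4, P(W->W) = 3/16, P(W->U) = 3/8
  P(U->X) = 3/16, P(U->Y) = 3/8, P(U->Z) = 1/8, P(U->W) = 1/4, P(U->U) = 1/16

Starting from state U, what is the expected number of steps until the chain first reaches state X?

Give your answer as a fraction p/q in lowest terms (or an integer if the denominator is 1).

Let h_i = expected steps to first reach X from state i.
Boundary: h_X = 0.
First-step equations for the other states:
  h_Y = 1 + 1/8*h_X + 1/8*h_Y + 5/16*h_Z + 1/8*h_W + 5/16*h_U
  h_Z = 1 + 1/2*h_X + 1/8*h_Y + 1/8*h_Z + 1/8*h_W + 1/8*h_U
  h_W = 1 + 1/16*h_X + 1/8*h_Y + 1/4*h_Z + 3/16*h_W + 3/8*h_U
  h_U = 1 + 3/16*h_X + 3/8*h_Y + 1/8*h_Z + 1/4*h_W + 1/16*h_U

Substituting h_X = 0 and rearranging gives the linear system (I - Q) h = 1:
  [7/8, -5/16, -1/8, -5/16] . (h_Y, h_Z, h_W, h_U) = 1
  [-1/8, 7/8, -1/8, -1/8] . (h_Y, h_Z, h_W, h_U) = 1
  [-1/8, -1/4, 13/16, -3/8] . (h_Y, h_Z, h_W, h_U) = 1
  [-3/8, -1/8, -1/4, 15/16] . (h_Y, h_Z, h_W, h_U) = 1

Solving yields:
  h_Y = 44168/9319
  h_Z = 30176/9319
  h_W = 48064/9319
  h_U = 44448/9319

Starting state is U, so the expected hitting time is h_U = 44448/9319.

Answer: 44448/9319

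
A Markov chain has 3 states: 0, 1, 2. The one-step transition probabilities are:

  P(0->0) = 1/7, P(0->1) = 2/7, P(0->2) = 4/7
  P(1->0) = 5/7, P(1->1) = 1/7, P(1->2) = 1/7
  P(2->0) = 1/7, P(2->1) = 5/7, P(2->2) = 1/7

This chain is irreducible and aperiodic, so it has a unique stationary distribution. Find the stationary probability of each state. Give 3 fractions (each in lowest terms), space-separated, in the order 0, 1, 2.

Answer: 31/89 32/89 26/89

Derivation:
The stationary distribution satisfies pi = pi * P, i.e.:
  pi_0 = 1/7*pi_0 + 5/7*pi_1 + 1/7*pi_2
  pi_1 = 2/7*pi_0 + 1/7*pi_1 + 5/7*pi_2
  pi_2 = 4/7*pi_0 + 1/7*pi_1 + 1/7*pi_2
with normalization: pi_0 + pi_1 + pi_2 = 1.

Using the first 2 balance equations plus normalization, the linear system A*pi = b is:
  [-6/7, 5/7, 1/7] . pi = 0
  [2/7, -6/7, 5/7] . pi = 0
  [1, 1, 1] . pi = 1

Solving yields:
  pi_0 = 31/89
  pi_1 = 32/89
  pi_2 = 26/89

Verification (pi * P):
  31/89*1/7 + 32/89*5/7 + 26/89*1/7 = 31/89 = pi_0  (ok)
  31/89*2/7 + 32/89*1/7 + 26/89*5/7 = 32/89 = pi_1  (ok)
  31/89*4/7 + 32/89*1/7 + 26/89*1/7 = 26/89 = pi_2  (ok)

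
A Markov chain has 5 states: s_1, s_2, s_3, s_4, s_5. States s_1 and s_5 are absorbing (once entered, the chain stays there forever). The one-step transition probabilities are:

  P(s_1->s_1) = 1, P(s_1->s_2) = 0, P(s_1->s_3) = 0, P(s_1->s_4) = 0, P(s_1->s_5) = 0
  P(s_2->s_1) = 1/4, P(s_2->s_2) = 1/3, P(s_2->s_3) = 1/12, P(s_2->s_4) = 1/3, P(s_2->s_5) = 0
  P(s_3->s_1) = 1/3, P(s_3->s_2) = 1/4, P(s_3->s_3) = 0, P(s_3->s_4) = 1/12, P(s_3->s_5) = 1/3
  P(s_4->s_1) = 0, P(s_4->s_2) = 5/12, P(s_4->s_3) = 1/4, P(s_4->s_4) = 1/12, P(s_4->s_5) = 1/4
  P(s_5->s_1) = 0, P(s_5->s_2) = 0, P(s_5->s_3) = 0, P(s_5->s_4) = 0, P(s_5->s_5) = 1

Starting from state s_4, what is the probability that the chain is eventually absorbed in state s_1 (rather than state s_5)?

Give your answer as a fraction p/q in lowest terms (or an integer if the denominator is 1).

Answer: 323/718

Derivation:
Let a_i = P(absorbed in s_1 | start in state i).
Boundary conditions: a_s_1 = 1, a_s_5 = 0.
For each transient state i, a_i = sum_j P(i->j) * a_j:
  a_s_2 = 1/4*a_s_1 + 1/3*a_s_2 + 1/12*a_s_3 + 1/3*a_s_4 + 0*a_s_5
  a_s_3 = 1/3*a_s_1 + 1/4*a_s_2 + 0*a_s_3 + 1/12*a_s_4 + 1/3*a_s_5
  a_s_4 = 0*a_s_1 + 5/12*a_s_2 + 1/4*a_s_3 + 1/12*a_s_4 + 1/4*a_s_5

Substituting a_s_1 = 1 and a_s_5 = 0, rearrange to (I - Q) a = r where r[i] = P(i -> s_1):
  [2/3, -1/12, -1/3] . (a_s_2, a_s_3, a_s_4) = 1/4
  [-1/4, 1, -1/12] . (a_s_2, a_s_3, a_s_4) = 1/3
  [-5/12, -1/4, 11/12] . (a_s_2, a_s_3, a_s_4) = 0

Solving yields:
  a_s_2 = 479/718
  a_s_3 = 193/359
  a_s_4 = 323/718

Starting state is s_4, so the absorption probability is a_s_4 = 323/718.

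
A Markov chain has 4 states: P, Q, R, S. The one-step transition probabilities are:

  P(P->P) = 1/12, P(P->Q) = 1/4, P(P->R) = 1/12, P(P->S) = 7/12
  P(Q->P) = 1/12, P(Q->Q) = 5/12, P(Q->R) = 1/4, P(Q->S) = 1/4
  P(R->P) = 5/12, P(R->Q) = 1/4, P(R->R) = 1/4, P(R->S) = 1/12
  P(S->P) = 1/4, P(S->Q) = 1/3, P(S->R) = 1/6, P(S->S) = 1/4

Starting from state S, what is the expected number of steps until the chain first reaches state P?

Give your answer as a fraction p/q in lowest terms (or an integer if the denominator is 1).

Answer: 732/167

Derivation:
Let h_i = expected steps to first reach P from state i.
Boundary: h_P = 0.
First-step equations for the other states:
  h_Q = 1 + 1/12*h_P + 5/12*h_Q + 1/4*h_R + 1/4*h_S
  h_R = 1 + 5/12*h_P + 1/4*h_Q + 1/4*h_R + 1/12*h_S
  h_S = 1 + 1/4*h_P + 1/3*h_Q + 1/6*h_R + 1/4*h_S

Substituting h_P = 0 and rearranging gives the linear system (I - Q) h = 1:
  [7/12, -1/4, -1/4] . (h_Q, h_R, h_S) = 1
  [-1/4, 3/4, -1/12] . (h_Q, h_R, h_S) = 1
  [-1/3, -1/6, 3/4] . (h_Q, h_R, h_S) = 1

Solving yields:
  h_Q = 852/167
  h_R = 588/167
  h_S = 732/167

Starting state is S, so the expected hitting time is h_S = 732/167.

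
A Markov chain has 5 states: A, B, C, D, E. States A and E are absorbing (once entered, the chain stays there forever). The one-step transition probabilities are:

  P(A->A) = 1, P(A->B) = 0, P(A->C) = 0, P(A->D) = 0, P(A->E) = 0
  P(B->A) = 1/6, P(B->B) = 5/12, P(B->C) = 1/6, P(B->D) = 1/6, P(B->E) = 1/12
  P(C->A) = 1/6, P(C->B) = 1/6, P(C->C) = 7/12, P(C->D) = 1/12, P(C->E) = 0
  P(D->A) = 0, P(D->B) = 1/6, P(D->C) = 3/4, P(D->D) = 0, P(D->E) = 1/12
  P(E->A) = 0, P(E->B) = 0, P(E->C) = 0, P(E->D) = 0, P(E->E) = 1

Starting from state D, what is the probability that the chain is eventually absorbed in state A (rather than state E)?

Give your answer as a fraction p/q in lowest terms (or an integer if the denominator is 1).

Answer: 190/249

Derivation:
Let a_i = P(absorbed in A | start in state i).
Boundary conditions: a_A = 1, a_E = 0.
For each transient state i, a_i = sum_j P(i->j) * a_j:
  a_B = 1/6*a_A + 5/12*a_B + 1/6*a_C + 1/6*a_D + 1/12*a_E
  a_C = 1/6*a_A + 1/6*a_B + 7/12*a_C + 1/12*a_D + 0*a_E
  a_D = 0*a_A + 1/6*a_B + 3/4*a_C + 0*a_D + 1/12*a_E

Substituting a_A = 1 and a_E = 0, rearrange to (I - Q) a = r where r[i] = P(i -> A):
  [7/12, -1/6, -1/6] . (a_B, a_C, a_D) = 1/6
  [-1/6, 5/12, -1/12] . (a_B, a_C, a_D) = 1/6
  [-1/6, -3/4, 1] . (a_B, a_C, a_D) = 0

Solving yields:
  a_B = 62/83
  a_C = 212/249
  a_D = 190/249

Starting state is D, so the absorption probability is a_D = 190/249.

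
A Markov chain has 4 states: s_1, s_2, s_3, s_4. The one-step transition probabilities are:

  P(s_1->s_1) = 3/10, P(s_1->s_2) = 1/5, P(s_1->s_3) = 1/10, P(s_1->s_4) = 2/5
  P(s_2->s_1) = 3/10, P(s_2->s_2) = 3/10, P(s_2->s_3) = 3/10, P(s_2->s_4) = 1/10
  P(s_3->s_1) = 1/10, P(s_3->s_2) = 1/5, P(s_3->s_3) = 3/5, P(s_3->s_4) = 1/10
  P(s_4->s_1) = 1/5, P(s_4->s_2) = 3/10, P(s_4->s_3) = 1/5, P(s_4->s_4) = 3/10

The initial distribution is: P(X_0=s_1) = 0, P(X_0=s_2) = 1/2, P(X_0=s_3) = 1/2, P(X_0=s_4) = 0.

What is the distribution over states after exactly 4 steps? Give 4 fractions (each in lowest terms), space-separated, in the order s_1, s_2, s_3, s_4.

Propagating the distribution step by step (d_{t+1} = d_t * P):
d_0 = (s_1=0, s_2=1/2, s_3=1/2, s_4=0)
  d_1[s_1] = 0*3/10 + 1/2*3/10 + 1/2*1/10 + 0*1/5 = 1/5
  d_1[s_2] = 0*1/5 + 1/2*3/10 + 1/2*1/5 + 0*3/10 = 1/4
  d_1[s_3] = 0*1/10 + 1/2*3/10 + 1/2*3/5 + 0*1/5 = 9/20
  d_1[s_4] = 0*2/5 + 1/2*1/10 + 1/2*1/10 + 0*3/10 = 1/10
d_1 = (s_1=1/5, s_2=1/4, s_3=9/20, s_4=1/10)
  d_2[s_1] = 1/5*3/10 + 1/4*3/10 + 9/20*1/10 + 1/10*1/5 = 1/5
  d_2[s_2] = 1/5*1/5 + 1/4*3/10 + 9/20*1/5 + 1/10*3/10 = 47/200
  d_2[s_3] = 1/5*1/10 + 1/4*3/10 + 9/20*3/5 + 1/10*1/5 = 77/200
  d_2[s_4] = 1/5*2/5 + 1/4*1/10 + 9/20*1/10 + 1/10*3/10 = 9/50
d_2 = (s_1=1/5, s_2=47/200, s_3=77/200, s_4=9/50)
  d_3[s_1] = 1/5*3/10 + 47/200*3/10 + 77/200*1/10 + 9/50*1/5 = 41/200
  d_3[s_2] = 1/5*1/5 + 47/200*3/10 + 77/200*1/5 + 9/50*3/10 = 483/2000
  d_3[s_3] = 1/5*1/10 + 47/200*3/10 + 77/200*3/5 + 9/50*1/5 = 143/400
  d_3[s_4] = 1/5*2/5 + 47/200*1/10 + 77/200*1/10 + 9/50*3/10 = 49/250
d_3 = (s_1=41/200, s_2=483/2000, s_3=143/400, s_4=49/250)
  d_4[s_1] = 41/200*3/10 + 483/2000*3/10 + 143/400*1/10 + 49/250*1/5 = 2089/10000
  d_4[s_2] = 41/200*1/5 + 483/2000*3/10 + 143/400*1/5 + 49/250*3/10 = 39/160
  d_4[s_3] = 41/200*1/10 + 483/2000*3/10 + 143/400*3/5 + 49/250*1/5 = 6933/20000
  d_4[s_4] = 41/200*2/5 + 483/2000*1/10 + 143/400*1/10 + 49/250*3/10 = 2007/10000
d_4 = (s_1=2089/10000, s_2=39/160, s_3=6933/20000, s_4=2007/10000)

Answer: 2089/10000 39/160 6933/20000 2007/10000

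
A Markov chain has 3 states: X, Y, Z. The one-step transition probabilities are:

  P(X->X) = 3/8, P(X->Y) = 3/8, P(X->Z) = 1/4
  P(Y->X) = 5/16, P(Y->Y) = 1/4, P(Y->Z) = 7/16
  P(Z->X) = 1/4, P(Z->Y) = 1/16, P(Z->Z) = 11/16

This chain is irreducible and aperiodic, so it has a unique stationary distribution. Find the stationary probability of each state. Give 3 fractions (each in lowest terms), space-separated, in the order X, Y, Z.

Answer: 53/177 34/177 30/59

Derivation:
The stationary distribution satisfies pi = pi * P, i.e.:
  pi_X = 3/8*pi_X + 5/16*pi_Y + 1/4*pi_Z
  pi_Y = 3/8*pi_X + 1/4*pi_Y + 1/16*pi_Z
  pi_Z = 1/4*pi_X + 7/16*pi_Y + 11/16*pi_Z
with normalization: pi_X + pi_Y + pi_Z = 1.

Using the first 2 balance equations plus normalization, the linear system A*pi = b is:
  [-5/8, 5/16, 1/4] . pi = 0
  [3/8, -3/4, 1/16] . pi = 0
  [1, 1, 1] . pi = 1

Solving yields:
  pi_X = 53/177
  pi_Y = 34/177
  pi_Z = 30/59

Verification (pi * P):
  53/177*3/8 + 34/177*5/16 + 30/59*1/4 = 53/177 = pi_X  (ok)
  53/177*3/8 + 34/177*1/4 + 30/59*1/16 = 34/177 = pi_Y  (ok)
  53/177*1/4 + 34/177*7/16 + 30/59*11/16 = 30/59 = pi_Z  (ok)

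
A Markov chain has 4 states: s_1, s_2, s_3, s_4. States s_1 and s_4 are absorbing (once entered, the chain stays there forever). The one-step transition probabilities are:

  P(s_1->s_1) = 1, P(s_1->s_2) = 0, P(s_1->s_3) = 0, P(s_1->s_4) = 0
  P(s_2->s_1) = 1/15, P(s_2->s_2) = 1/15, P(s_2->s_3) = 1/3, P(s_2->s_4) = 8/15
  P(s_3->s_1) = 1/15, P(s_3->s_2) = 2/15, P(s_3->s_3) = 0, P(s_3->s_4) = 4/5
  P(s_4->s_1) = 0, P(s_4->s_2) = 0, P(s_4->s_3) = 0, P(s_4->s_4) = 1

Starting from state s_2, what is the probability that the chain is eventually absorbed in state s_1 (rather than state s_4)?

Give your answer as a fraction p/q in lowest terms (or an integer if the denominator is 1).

Let a_i = P(absorbed in s_1 | start in state i).
Boundary conditions: a_s_1 = 1, a_s_4 = 0.
For each transient state i, a_i = sum_j P(i->j) * a_j:
  a_s_2 = 1/15*a_s_1 + 1/15*a_s_2 + 1/3*a_s_3 + 8/15*a_s_4
  a_s_3 = 1/15*a_s_1 + 2/15*a_s_2 + 0*a_s_3 + 4/5*a_s_4

Substituting a_s_1 = 1 and a_s_4 = 0, rearrange to (I - Q) a = r where r[i] = P(i -> s_1):
  [14/15, -1/3] . (a_s_2, a_s_3) = 1/15
  [-2/15, 1] . (a_s_2, a_s_3) = 1/15

Solving yields:
  a_s_2 = 1/10
  a_s_3 = 2/25

Starting state is s_2, so the absorption probability is a_s_2 = 1/10.

Answer: 1/10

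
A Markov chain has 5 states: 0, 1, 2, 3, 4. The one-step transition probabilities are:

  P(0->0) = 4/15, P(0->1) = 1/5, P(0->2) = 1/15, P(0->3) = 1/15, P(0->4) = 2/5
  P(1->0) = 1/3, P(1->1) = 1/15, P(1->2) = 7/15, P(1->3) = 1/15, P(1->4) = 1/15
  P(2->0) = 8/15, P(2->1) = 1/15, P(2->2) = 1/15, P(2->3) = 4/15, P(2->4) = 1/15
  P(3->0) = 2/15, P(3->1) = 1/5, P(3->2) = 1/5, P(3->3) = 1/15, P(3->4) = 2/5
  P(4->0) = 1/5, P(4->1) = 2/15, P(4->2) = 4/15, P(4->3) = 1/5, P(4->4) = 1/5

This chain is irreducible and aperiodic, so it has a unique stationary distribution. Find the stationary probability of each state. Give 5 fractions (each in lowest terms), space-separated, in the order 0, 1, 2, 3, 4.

The stationary distribution satisfies pi = pi * P, i.e.:
  pi_0 = 4/15*pi_0 + 1/3*pi_1 + 8/15*pi_2 + 2/15*pi_3 + 1/5*pi_4
  pi_1 = 1/5*pi_0 + 1/15*pi_1 + 1/15*pi_2 + 1/5*pi_3 + 2/15*pi_4
  pi_2 = 1/15*pi_0 + 7/15*pi_1 + 1/15*pi_2 + 1/5*pi_3 + 4/15*pi_4
  pi_3 = 1/15*pi_0 + 1/15*pi_1 + 4/15*pi_2 + 1/15*pi_3 + 1/5*pi_4
  pi_4 = 2/5*pi_0 + 1/15*pi_1 + 1/15*pi_2 + 2/5*pi_3 + 1/5*pi_4
with normalization: pi_0 + pi_1 + pi_2 + pi_3 + pi_4 = 1.

Using the first 4 balance equations plus normalization, the linear system A*pi = b is:
  [-11/15, 1/3, 8/15, 2/15, 1/5] . pi = 0
  [1/5, -14/15, 1/15, 1/5, 2/15] . pi = 0
  [1/15, 7/15, -14/15, 1/5, 4/15] . pi = 0
  [1/15, 1/15, 4/15, -14/15, 1/5] . pi = 0
  [1, 1, 1, 1, 1] . pi = 1

Solving yields:
  pi_0 = 881/3016
  pi_1 = 2533/18096
  pi_2 = 3425/18096
  pi_3 = 825/6032
  pi_4 = 1459/6032

Verification (pi * P):
  881/3016*4/15 + 2533/18096*1/3 + 3425/18096*8/15 + 825/6032*2/15 + 1459/6032*1/5 = 881/3016 = pi_0  (ok)
  881/3016*1/5 + 2533/18096*1/15 + 3425/18096*1/15 + 825/6032*1/5 + 1459/6032*2/15 = 2533/18096 = pi_1  (ok)
  881/3016*1/15 + 2533/18096*7/15 + 3425/18096*1/15 + 825/6032*1/5 + 1459/6032*4/15 = 3425/18096 = pi_2  (ok)
  881/3016*1/15 + 2533/18096*1/15 + 3425/18096*4/15 + 825/6032*1/15 + 1459/6032*1/5 = 825/6032 = pi_3  (ok)
  881/3016*2/5 + 2533/18096*1/15 + 3425/18096*1/15 + 825/6032*2/5 + 1459/6032*1/5 = 1459/6032 = pi_4  (ok)

Answer: 881/3016 2533/18096 3425/18096 825/6032 1459/6032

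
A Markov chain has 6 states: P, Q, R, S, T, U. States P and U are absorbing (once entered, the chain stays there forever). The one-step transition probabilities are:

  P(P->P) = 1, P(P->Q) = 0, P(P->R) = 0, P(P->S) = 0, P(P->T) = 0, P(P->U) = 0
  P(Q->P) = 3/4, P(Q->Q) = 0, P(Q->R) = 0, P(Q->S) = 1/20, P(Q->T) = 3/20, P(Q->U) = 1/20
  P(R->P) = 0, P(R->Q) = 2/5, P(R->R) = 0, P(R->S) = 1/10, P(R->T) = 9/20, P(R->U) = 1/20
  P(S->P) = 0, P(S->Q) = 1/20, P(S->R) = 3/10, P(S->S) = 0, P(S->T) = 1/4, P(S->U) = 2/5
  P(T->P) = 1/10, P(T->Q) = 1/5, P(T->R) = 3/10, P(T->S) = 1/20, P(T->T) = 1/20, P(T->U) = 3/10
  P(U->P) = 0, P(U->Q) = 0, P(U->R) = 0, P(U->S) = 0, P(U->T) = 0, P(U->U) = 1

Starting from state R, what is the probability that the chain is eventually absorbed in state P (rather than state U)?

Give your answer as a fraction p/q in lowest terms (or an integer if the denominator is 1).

Let a_i = P(absorbed in P | start in state i).
Boundary conditions: a_P = 1, a_U = 0.
For each transient state i, a_i = sum_j P(i->j) * a_j:
  a_Q = 3/4*a_P + 0*a_Q + 0*a_R + 1/20*a_S + 3/20*a_T + 1/20*a_U
  a_R = 0*a_P + 2/5*a_Q + 0*a_R + 1/10*a_S + 9/20*a_T + 1/20*a_U
  a_S = 0*a_P + 1/20*a_Q + 3/10*a_R + 0*a_S + 1/4*a_T + 2/5*a_U
  a_T = 1/10*a_P + 1/5*a_Q + 3/10*a_R + 1/20*a_S + 1/20*a_T + 3/10*a_U

Substituting a_P = 1 and a_U = 0, rearrange to (I - Q) a = r where r[i] = P(i -> P):
  [1, 0, -1/20, -3/20] . (a_Q, a_R, a_S, a_T) = 3/4
  [-2/5, 1, -1/10, -9/20] . (a_Q, a_R, a_S, a_T) = 0
  [-1/20, -3/10, 1, -1/4] . (a_Q, a_R, a_S, a_T) = 0
  [-1/5, -3/10, -1/20, 19/20] . (a_Q, a_R, a_S, a_T) = 1/10

Solving yields:
  a_Q = 2759/3285
  a_R = 1289/2190
  a_S = 1117/3285
  a_T = 532/1095

Starting state is R, so the absorption probability is a_R = 1289/2190.

Answer: 1289/2190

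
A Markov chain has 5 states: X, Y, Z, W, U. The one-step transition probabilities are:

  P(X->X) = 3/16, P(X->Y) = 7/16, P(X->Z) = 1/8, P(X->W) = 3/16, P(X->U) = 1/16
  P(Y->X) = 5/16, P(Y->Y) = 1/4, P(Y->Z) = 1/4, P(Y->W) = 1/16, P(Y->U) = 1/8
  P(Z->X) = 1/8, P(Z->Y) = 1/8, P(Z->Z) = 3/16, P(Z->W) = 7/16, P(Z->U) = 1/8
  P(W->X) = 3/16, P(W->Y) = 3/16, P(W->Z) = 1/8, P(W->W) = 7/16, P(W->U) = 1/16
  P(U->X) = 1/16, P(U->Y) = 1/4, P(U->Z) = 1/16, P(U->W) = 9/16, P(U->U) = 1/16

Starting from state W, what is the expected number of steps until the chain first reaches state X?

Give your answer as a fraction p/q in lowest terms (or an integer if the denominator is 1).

Answer: 58064/11135

Derivation:
Let h_i = expected steps to first reach X from state i.
Boundary: h_X = 0.
First-step equations for the other states:
  h_Y = 1 + 5/16*h_X + 1/4*h_Y + 1/4*h_Z + 1/16*h_W + 1/8*h_U
  h_Z = 1 + 1/8*h_X + 1/8*h_Y + 3/16*h_Z + 7/16*h_W + 1/8*h_U
  h_W = 1 + 3/16*h_X + 3/16*h_Y + 1/8*h_Z + 7/16*h_W + 1/16*h_U
  h_U = 1 + 1/16*h_X + 1/4*h_Y + 1/16*h_Z + 9/16*h_W + 1/16*h_U

Substituting h_X = 0 and rearranging gives the linear system (I - Q) h = 1:
  [3/4, -1/4, -1/16, -1/8] . (h_Y, h_Z, h_W, h_U) = 1
  [-1/8, 13/16, -7/16, -1/8] . (h_Y, h_Z, h_W, h_U) = 1
  [-3/16, -1/8, 9/16, -1/16] . (h_Y, h_Z, h_W, h_U) = 1
  [-1/4, -1/16, -9/16, 15/16] . (h_Y, h_Z, h_W, h_U) = 1

Solving yields:
  h_Y = 51392/11135
  h_Z = 62816/11135
  h_W = 58064/11135
  h_U = 64608/11135

Starting state is W, so the expected hitting time is h_W = 58064/11135.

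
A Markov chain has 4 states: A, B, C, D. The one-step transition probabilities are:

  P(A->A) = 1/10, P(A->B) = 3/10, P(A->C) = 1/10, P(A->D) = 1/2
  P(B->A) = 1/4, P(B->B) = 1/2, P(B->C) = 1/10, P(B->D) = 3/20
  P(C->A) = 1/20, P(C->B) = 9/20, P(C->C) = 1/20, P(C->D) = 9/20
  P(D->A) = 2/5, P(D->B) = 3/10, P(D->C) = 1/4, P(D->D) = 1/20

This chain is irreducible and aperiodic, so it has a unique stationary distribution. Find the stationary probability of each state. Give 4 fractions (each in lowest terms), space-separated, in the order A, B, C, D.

The stationary distribution satisfies pi = pi * P, i.e.:
  pi_A = 1/10*pi_A + 1/4*pi_B + 1/20*pi_C + 2/5*pi_D
  pi_B = 3/10*pi_A + 1/2*pi_B + 9/20*pi_C + 3/10*pi_D
  pi_C = 1/10*pi_A + 1/10*pi_B + 1/20*pi_C + 1/4*pi_D
  pi_D = 1/2*pi_A + 3/20*pi_B + 9/20*pi_C + 1/20*pi_D
with normalization: pi_A + pi_B + pi_C + pi_D = 1.

Using the first 3 balance equations plus normalization, the linear system A*pi = b is:
  [-9/10, 1/4, 1/20, 2/5] . pi = 0
  [3/10, -1/2, 9/20, 3/10] . pi = 0
  [1/10, 1/10, -19/20, 1/4] . pi = 0
  [1, 1, 1, 1] . pi = 1

Solving yields:
  pi_A = 2233/9855
  pi_B = 1312/3285
  pi_C = 1282/9855
  pi_D = 2404/9855

Verification (pi * P):
  2233/9855*1/10 + 1312/3285*1/4 + 1282/9855*1/20 + 2404/9855*2/5 = 2233/9855 = pi_A  (ok)
  2233/9855*3/10 + 1312/3285*1/2 + 1282/9855*9/20 + 2404/9855*3/10 = 1312/3285 = pi_B  (ok)
  2233/9855*1/10 + 1312/3285*1/10 + 1282/9855*1/20 + 2404/9855*1/4 = 1282/9855 = pi_C  (ok)
  2233/9855*1/2 + 1312/3285*3/20 + 1282/9855*9/20 + 2404/9855*1/20 = 2404/9855 = pi_D  (ok)

Answer: 2233/9855 1312/3285 1282/9855 2404/9855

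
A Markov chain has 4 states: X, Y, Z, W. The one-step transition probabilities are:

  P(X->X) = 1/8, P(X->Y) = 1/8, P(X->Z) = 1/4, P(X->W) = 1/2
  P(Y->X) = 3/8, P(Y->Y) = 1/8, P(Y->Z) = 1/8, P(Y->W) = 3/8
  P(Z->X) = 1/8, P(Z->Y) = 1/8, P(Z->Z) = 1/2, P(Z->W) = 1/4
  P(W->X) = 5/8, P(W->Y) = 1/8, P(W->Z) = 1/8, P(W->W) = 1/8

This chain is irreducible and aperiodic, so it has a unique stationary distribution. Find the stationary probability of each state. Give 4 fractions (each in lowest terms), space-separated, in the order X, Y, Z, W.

The stationary distribution satisfies pi = pi * P, i.e.:
  pi_X = 1/8*pi_X + 3/8*pi_Y + 1/8*pi_Z + 5/8*pi_W
  pi_Y = 1/8*pi_X + 1/8*pi_Y + 1/8*pi_Z + 1/8*pi_W
  pi_Z = 1/4*pi_X + 1/8*pi_Y + 1/2*pi_Z + 1/8*pi_W
  pi_W = 1/2*pi_X + 3/8*pi_Y + 1/4*pi_Z + 1/8*pi_W
with normalization: pi_X + pi_Y + pi_Z + pi_W = 1.

Using the first 3 balance equations plus normalization, the linear system A*pi = b is:
  [-7/8, 3/8, 1/8, 5/8] . pi = 0
  [1/8, -7/8, 1/8, 1/8] . pi = 0
  [1/4, 1/8, -1/2, 1/8] . pi = 0
  [1, 1, 1, 1] . pi = 1

Solving yields:
  pi_X = 79/256
  pi_Y = 1/8
  pi_Z = 67/256
  pi_W = 39/128

Verification (pi * P):
  79/256*1/8 + 1/8*3/8 + 67/256*1/8 + 39/128*5/8 = 79/256 = pi_X  (ok)
  79/256*1/8 + 1/8*1/8 + 67/256*1/8 + 39/128*1/8 = 1/8 = pi_Y  (ok)
  79/256*1/4 + 1/8*1/8 + 67/256*1/2 + 39/128*1/8 = 67/256 = pi_Z  (ok)
  79/256*1/2 + 1/8*3/8 + 67/256*1/4 + 39/128*1/8 = 39/128 = pi_W  (ok)

Answer: 79/256 1/8 67/256 39/128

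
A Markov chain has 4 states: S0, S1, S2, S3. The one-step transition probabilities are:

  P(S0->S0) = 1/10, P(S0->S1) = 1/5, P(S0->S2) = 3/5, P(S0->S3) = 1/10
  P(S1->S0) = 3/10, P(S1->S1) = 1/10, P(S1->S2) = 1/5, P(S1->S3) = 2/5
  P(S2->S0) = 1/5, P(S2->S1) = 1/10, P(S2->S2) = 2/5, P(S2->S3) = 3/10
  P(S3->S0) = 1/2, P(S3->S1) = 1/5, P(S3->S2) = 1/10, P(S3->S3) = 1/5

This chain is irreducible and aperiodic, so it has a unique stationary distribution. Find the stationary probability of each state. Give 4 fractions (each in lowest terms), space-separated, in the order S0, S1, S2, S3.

The stationary distribution satisfies pi = pi * P, i.e.:
  pi_S0 = 1/10*pi_S0 + 3/10*pi_S1 + 1/5*pi_S2 + 1/2*pi_S3
  pi_S1 = 1/5*pi_S0 + 1/10*pi_S1 + 1/10*pi_S2 + 1/5*pi_S3
  pi_S2 = 3/5*pi_S0 + 1/5*pi_S1 + 2/5*pi_S2 + 1/10*pi_S3
  pi_S3 = 1/10*pi_S0 + 2/5*pi_S1 + 3/10*pi_S2 + 1/5*pi_S3
with normalization: pi_S0 + pi_S1 + pi_S2 + pi_S3 = 1.

Using the first 3 balance equations plus normalization, the linear system A*pi = b is:
  [-9/10, 3/10, 1/5, 1/2] . pi = 0
  [1/5, -9/10, 1/10, 1/5] . pi = 0
  [3/5, 1/5, -3/5, 1/10] . pi = 0
  [1, 1, 1, 1] . pi = 1

Solving yields:
  pi_S0 = 325/1247
  pi_S1 = 187/1247
  pi_S2 = 437/1247
  pi_S3 = 298/1247

Verification (pi * P):
  325/1247*1/10 + 187/1247*3/10 + 437/1247*1/5 + 298/1247*1/2 = 325/1247 = pi_S0  (ok)
  325/1247*1/5 + 187/1247*1/10 + 437/1247*1/10 + 298/1247*1/5 = 187/1247 = pi_S1  (ok)
  325/1247*3/5 + 187/1247*1/5 + 437/1247*2/5 + 298/1247*1/10 = 437/1247 = pi_S2  (ok)
  325/1247*1/10 + 187/1247*2/5 + 437/1247*3/10 + 298/1247*1/5 = 298/1247 = pi_S3  (ok)

Answer: 325/1247 187/1247 437/1247 298/1247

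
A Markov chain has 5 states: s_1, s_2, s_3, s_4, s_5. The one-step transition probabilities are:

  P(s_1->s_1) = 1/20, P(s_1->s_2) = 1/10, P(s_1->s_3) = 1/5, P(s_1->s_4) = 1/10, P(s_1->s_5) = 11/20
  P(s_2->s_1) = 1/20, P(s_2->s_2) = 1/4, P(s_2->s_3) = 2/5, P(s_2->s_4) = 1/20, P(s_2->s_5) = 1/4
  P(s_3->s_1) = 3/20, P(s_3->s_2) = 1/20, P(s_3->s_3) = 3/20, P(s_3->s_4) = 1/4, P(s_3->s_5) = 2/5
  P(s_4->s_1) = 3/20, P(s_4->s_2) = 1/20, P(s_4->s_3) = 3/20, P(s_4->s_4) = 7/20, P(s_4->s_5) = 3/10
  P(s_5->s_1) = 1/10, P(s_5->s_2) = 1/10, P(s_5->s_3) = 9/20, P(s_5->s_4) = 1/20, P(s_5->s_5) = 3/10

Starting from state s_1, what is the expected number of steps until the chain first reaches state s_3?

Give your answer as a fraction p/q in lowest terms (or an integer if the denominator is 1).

Let h_i = expected steps to first reach s_3 from state i.
Boundary: h_s_3 = 0.
First-step equations for the other states:
  h_s_1 = 1 + 1/20*h_s_1 + 1/10*h_s_2 + 1/5*h_s_3 + 1/10*h_s_4 + 11/20*h_s_5
  h_s_2 = 1 + 1/20*h_s_1 + 1/4*h_s_2 + 2/5*h_s_3 + 1/20*h_s_4 + 1/4*h_s_5
  h_s_4 = 1 + 3/20*h_s_1 + 1/20*h_s_2 + 3/20*h_s_3 + 7/20*h_s_4 + 3/10*h_s_5
  h_s_5 = 1 + 1/10*h_s_1 + 1/10*h_s_2 + 9/20*h_s_3 + 1/20*h_s_4 + 3/10*h_s_5

Substituting h_s_3 = 0 and rearranging gives the linear system (I - Q) h = 1:
  [19/20, -1/10, -1/10, -11/20] . (h_s_1, h_s_2, h_s_4, h_s_5) = 1
  [-1/20, 3/4, -1/20, -1/4] . (h_s_1, h_s_2, h_s_4, h_s_5) = 1
  [-3/20, -1/20, 13/20, -3/10] . (h_s_1, h_s_2, h_s_4, h_s_5) = 1
  [-1/10, -1/10, -1/20, 7/10] . (h_s_1, h_s_2, h_s_4, h_s_5) = 1

Solving yields:
  h_s_1 = 125420/39593
  h_s_2 = 103940/39593
  h_s_4 = 8460/2329
  h_s_5 = 99600/39593

Starting state is s_1, so the expected hitting time is h_s_1 = 125420/39593.

Answer: 125420/39593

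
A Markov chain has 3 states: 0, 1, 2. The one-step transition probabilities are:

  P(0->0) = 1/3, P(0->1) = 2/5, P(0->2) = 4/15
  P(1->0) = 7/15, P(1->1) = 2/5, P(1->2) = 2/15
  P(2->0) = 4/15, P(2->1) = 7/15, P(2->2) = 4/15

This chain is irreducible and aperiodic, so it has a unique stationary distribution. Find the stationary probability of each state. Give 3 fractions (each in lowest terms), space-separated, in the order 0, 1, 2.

The stationary distribution satisfies pi = pi * P, i.e.:
  pi_0 = 1/3*pi_0 + 7/15*pi_1 + 4/15*pi_2
  pi_1 = 2/5*pi_0 + 2/5*pi_1 + 7/15*pi_2
  pi_2 = 4/15*pi_0 + 2/15*pi_1 + 4/15*pi_2
with normalization: pi_0 + pi_1 + pi_2 = 1.

Using the first 2 balance equations plus normalization, the linear system A*pi = b is:
  [-2/3, 7/15, 4/15] . pi = 0
  [2/5, -3/5, 7/15] . pi = 0
  [1, 1, 1] . pi = 1

Solving yields:
  pi_0 = 85/227
  pi_1 = 94/227
  pi_2 = 48/227

Verification (pi * P):
  85/227*1/3 + 94/227*7/15 + 48/227*4/15 = 85/227 = pi_0  (ok)
  85/227*2/5 + 94/227*2/5 + 48/227*7/15 = 94/227 = pi_1  (ok)
  85/227*4/15 + 94/227*2/15 + 48/227*4/15 = 48/227 = pi_2  (ok)

Answer: 85/227 94/227 48/227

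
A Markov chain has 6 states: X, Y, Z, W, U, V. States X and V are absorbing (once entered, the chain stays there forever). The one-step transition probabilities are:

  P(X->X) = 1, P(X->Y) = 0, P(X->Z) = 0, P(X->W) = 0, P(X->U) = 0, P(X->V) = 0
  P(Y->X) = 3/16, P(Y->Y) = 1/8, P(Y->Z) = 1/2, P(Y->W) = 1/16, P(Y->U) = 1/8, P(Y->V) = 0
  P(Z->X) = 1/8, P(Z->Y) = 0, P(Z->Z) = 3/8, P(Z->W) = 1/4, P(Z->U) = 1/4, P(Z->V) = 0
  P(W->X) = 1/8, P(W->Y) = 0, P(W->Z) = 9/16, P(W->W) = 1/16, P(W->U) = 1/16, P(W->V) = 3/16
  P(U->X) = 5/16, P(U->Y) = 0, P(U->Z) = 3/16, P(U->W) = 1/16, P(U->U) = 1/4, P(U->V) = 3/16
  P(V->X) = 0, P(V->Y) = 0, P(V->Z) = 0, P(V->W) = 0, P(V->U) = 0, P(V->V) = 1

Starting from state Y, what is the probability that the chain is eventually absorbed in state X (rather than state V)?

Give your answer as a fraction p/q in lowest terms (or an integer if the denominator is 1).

Answer: 5879/7910

Derivation:
Let a_i = P(absorbed in X | start in state i).
Boundary conditions: a_X = 1, a_V = 0.
For each transient state i, a_i = sum_j P(i->j) * a_j:
  a_Y = 3/16*a_X + 1/8*a_Y + 1/2*a_Z + 1/16*a_W + 1/8*a_U + 0*a_V
  a_Z = 1/8*a_X + 0*a_Y + 3/8*a_Z + 1/4*a_W + 1/4*a_U + 0*a_V
  a_W = 1/8*a_X + 0*a_Y + 9/16*a_Z + 1/16*a_W + 1/16*a_U + 3/16*a_V
  a_U = 5/16*a_X + 0*a_Y + 3/16*a_Z + 1/16*a_W + 1/4*a_U + 3/16*a_V

Substituting a_X = 1 and a_V = 0, rearrange to (I - Q) a = r where r[i] = P(i -> X):
  [7/8, -1/2, -1/16, -1/8] . (a_Y, a_Z, a_W, a_U) = 3/16
  [0, 5/8, -1/4, -1/4] . (a_Y, a_Z, a_W, a_U) = 1/8
  [0, -9/16, 15/16, -1/16] . (a_Y, a_Z, a_W, a_U) = 1/8
  [0, -3/16, -1/16, 3/4] . (a_Y, a_Z, a_W, a_U) = 5/16

Solving yields:
  a_Y = 5879/7910
  a_Z = 391/565
  a_W = 334/565
  a_U = 361/565

Starting state is Y, so the absorption probability is a_Y = 5879/7910.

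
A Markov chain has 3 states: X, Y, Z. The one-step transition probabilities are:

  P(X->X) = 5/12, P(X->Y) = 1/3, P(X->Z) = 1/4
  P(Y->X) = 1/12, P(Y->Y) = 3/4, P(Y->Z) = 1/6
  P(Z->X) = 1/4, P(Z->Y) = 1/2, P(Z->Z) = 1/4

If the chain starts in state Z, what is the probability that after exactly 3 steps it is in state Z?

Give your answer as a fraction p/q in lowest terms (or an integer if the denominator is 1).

Computing P^3 by repeated multiplication:
P^1 =
  X: [5/12, 1/3, 1/4]
  Y: [1/12, 3/4, 1/6]
  Z: [1/4, 1/2, 1/4]
P^2 =
  X: [19/72, 37/72, 2/9]
  Y: [5/36, 97/144, 3/16]
  Z: [5/24, 7/12, 5/24]
P^3 =
  X: [5/24, 505/864, 179/864]
  Y: [139/864, 1115/1728, 335/1728]
  Z: [3/16, 11/18, 29/144]

(P^3)[Z -> Z] = 29/144

Answer: 29/144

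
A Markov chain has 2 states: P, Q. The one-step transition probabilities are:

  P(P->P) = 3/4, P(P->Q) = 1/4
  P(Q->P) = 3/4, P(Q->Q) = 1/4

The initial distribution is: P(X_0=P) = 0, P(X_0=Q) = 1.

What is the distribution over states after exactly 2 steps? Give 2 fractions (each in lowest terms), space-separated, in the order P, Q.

Propagating the distribution step by step (d_{t+1} = d_t * P):
d_0 = (P=0, Q=1)
  d_1[P] = 0*3/4 + 1*3/4 = 3/4
  d_1[Q] = 0*1/4 + 1*1/4 = 1/4
d_1 = (P=3/4, Q=1/4)
  d_2[P] = 3/4*3/4 + 1/4*3/4 = 3/4
  d_2[Q] = 3/4*1/4 + 1/4*1/4 = 1/4
d_2 = (P=3/4, Q=1/4)

Answer: 3/4 1/4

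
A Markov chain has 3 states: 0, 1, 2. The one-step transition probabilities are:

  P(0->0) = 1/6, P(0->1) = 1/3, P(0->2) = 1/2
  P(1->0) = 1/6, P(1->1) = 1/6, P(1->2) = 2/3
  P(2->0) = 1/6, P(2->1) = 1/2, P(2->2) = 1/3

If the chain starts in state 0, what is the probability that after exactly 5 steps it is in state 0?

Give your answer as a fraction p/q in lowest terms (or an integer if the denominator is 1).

Answer: 1/6

Derivation:
Computing P^5 by repeated multiplication:
P^1 =
  0: [1/6, 1/3, 1/2]
  1: [1/6, 1/6, 2/3]
  2: [1/6, 1/2, 1/3]
P^2 =
  0: [1/6, 13/36, 17/36]
  1: [1/6, 5/12, 5/12]
  2: [1/6, 11/36, 19/36]
P^3 =
  0: [1/6, 19/54, 13/27]
  1: [1/6, 1/3, 1/2]
  2: [1/6, 10/27, 25/54]
P^4 =
  0: [1/6, 115/324, 155/324]
  1: [1/6, 13/36, 17/36]
  2: [1/6, 113/324, 157/324]
P^5 =
  0: [1/6, 86/243, 233/486]
  1: [1/6, 19/54, 13/27]
  2: [1/6, 173/486, 116/243]

(P^5)[0 -> 0] = 1/6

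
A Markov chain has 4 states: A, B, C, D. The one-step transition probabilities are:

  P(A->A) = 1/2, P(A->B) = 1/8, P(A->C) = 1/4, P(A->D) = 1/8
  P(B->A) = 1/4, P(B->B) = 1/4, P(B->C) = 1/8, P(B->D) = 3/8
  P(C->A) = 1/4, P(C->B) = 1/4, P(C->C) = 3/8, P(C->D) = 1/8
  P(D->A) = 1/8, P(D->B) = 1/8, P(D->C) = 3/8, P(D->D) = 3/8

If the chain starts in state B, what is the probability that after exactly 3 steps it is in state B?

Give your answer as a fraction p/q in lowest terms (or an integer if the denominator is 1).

Computing P^3 by repeated multiplication:
P^1 =
  A: [1/2, 1/8, 1/4, 1/8]
  B: [1/4, 1/4, 1/8, 3/8]
  C: [1/4, 1/4, 3/8, 1/8]
  D: [1/8, 1/8, 3/8, 3/8]
P^2 =
  A: [23/64, 11/64, 9/32, 3/16]
  B: [17/64, 11/64, 9/32, 9/32]
  C: [19/64, 13/64, 9/32, 7/32]
  D: [15/64, 3/16, 21/64, 1/4]
P^3 =
  A: [81/256, 93/512, 147/512, 55/256]
  B: [9/32, 93/512, 153/512, 61/256]
  C: [19/64, 95/512, 147/512, 59/256]
  D: [71/256, 97/512, 153/512, 15/64]

(P^3)[B -> B] = 93/512

Answer: 93/512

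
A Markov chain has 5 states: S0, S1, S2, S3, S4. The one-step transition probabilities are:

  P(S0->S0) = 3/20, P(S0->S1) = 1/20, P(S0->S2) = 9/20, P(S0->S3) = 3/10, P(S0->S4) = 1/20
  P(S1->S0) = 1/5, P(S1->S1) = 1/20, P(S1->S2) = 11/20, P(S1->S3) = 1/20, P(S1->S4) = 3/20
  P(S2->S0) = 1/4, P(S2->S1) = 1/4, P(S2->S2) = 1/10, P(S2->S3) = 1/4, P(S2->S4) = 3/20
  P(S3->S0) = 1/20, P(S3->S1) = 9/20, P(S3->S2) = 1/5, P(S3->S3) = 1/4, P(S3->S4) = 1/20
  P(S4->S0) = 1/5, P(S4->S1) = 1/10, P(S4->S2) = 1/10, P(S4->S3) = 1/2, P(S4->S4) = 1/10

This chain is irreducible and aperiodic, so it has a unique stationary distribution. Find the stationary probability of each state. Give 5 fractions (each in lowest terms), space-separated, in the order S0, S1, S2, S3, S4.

The stationary distribution satisfies pi = pi * P, i.e.:
  pi_S0 = 3/20*pi_S0 + 1/5*pi_S1 + 1/4*pi_S2 + 1/20*pi_S3 + 1/5*pi_S4
  pi_S1 = 1/20*pi_S0 + 1/20*pi_S1 + 1/4*pi_S2 + 9/20*pi_S3 + 1/10*pi_S4
  pi_S2 = 9/20*pi_S0 + 11/20*pi_S1 + 1/10*pi_S2 + 1/5*pi_S3 + 1/10*pi_S4
  pi_S3 = 3/10*pi_S0 + 1/20*pi_S1 + 1/4*pi_S2 + 1/4*pi_S3 + 1/2*pi_S4
  pi_S4 = 1/20*pi_S0 + 3/20*pi_S1 + 3/20*pi_S2 + 1/20*pi_S3 + 1/10*pi_S4
with normalization: pi_S0 + pi_S1 + pi_S2 + pi_S3 + pi_S4 = 1.

Using the first 4 balance equations plus normalization, the linear system A*pi = b is:
  [-17/20, 1/5, 1/4, 1/20, 1/5] . pi = 0
  [1/20, -19/20, 1/4, 9/20, 1/10] . pi = 0
  [9/20, 11/20, -9/10, 1/5, 1/10] . pi = 0
  [3/10, 1/20, 1/4, -3/4, 1/2] . pi = 0
  [1, 1, 1, 1, 1] . pi = 1

Solving yields:
  pi_S0 = 6608/39107
  pi_S1 = 8122/39107
  pi_S2 = 10828/39107
  pi_S3 = 9496/39107
  pi_S4 = 4053/39107

Verification (pi * P):
  6608/39107*3/20 + 8122/39107*1/5 + 10828/39107*1/4 + 9496/39107*1/20 + 4053/39107*1/5 = 6608/39107 = pi_S0  (ok)
  6608/39107*1/20 + 8122/39107*1/20 + 10828/39107*1/4 + 9496/39107*9/20 + 4053/39107*1/10 = 8122/39107 = pi_S1  (ok)
  6608/39107*9/20 + 8122/39107*11/20 + 10828/39107*1/10 + 9496/39107*1/5 + 4053/39107*1/10 = 10828/39107 = pi_S2  (ok)
  6608/39107*3/10 + 8122/39107*1/20 + 10828/39107*1/4 + 9496/39107*1/4 + 4053/39107*1/2 = 9496/39107 = pi_S3  (ok)
  6608/39107*1/20 + 8122/39107*3/20 + 10828/39107*3/20 + 9496/39107*1/20 + 4053/39107*1/10 = 4053/39107 = pi_S4  (ok)

Answer: 6608/39107 8122/39107 10828/39107 9496/39107 4053/39107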